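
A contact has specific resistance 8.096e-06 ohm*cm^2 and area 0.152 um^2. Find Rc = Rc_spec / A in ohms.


Step 1: Convert area to cm^2: 0.152 um^2 = 1.5200e-09 cm^2
Step 2: Rc = Rc_spec / A = 8.096e-06 / 1.5200e-09
Step 3: Rc = 5.33e+03 ohms

5.33e+03


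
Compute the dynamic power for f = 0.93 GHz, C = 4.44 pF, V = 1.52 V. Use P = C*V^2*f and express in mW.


Step 1: V^2 = 1.52^2 = 2.3104 V^2
Step 2: P = C*V^2*f = 4.44e-12 F * 2.3104 * 0.93e9 Hz
Step 3: P = 9.54010368e-03 W
Step 4: P = 9.54 mW

9.54


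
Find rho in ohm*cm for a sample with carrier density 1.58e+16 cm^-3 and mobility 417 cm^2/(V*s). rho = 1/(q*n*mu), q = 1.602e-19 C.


Step 1: sigma = q * n * mu = 1.602e-19 * 1.58e+16 * 417 = 1.05549e+00 S/cm
Step 2: rho = 1 / sigma = 1 / 1.05549e+00 = 0.9474 ohm*cm

0.9474


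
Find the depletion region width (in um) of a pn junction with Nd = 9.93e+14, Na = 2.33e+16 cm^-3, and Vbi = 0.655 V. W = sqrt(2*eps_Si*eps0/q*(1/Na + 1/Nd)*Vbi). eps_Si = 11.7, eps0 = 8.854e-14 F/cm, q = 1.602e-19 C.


Step 1: 1/Na + 1/Nd = 1/2.33e+16 + 1/9.93e+14 = 1.04997e-15
Step 2: 2*eps*eps0/q = 2*11.7*8.854e-14/1.602e-19 = 1.293281e+07
Step 3: W^2 = 1.293281e+07 * 1.04997e-15 * 0.655 = 8.89429e-09
Step 4: W = sqrt(8.89429e-09) = 9.431e-05 cm = 0.9431 um

0.9431


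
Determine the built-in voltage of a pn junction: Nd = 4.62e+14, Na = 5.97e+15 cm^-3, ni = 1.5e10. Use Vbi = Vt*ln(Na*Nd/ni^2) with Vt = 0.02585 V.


Step 1: Compute Na*Nd/ni^2 = 5.97e+15 * 4.62e+14 / (1.5e10)^2 = 1.2258e+10
Step 2: ln(1.2258e+10) = 23.2294
Step 3: Vbi = 0.02585 * 23.2294 = 0.6 V

0.6


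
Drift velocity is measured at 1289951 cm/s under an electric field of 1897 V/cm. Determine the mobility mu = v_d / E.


Step 1: mu = v_d / E
Step 2: mu = 1289951 / 1897
Step 3: mu = 680.0 cm^2/(V*s)

680.0


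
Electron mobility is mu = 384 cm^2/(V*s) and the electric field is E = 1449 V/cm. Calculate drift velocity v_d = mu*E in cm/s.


Step 1: v_d = mu * E
Step 2: v_d = 384 * 1449 = 556416
Step 3: v_d = 5.56e+05 cm/s

5.56e+05


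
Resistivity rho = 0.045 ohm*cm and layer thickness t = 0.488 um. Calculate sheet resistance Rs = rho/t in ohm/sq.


Step 1: Convert thickness to cm: t = 0.488 um = 4.8800e-05 cm
Step 2: Rs = rho / t = 0.045 / 4.8800e-05
Step 3: Rs = 922.1 ohm/sq

922.1


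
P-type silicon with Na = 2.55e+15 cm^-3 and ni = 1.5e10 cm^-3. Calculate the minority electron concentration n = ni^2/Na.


Step 1: Majority hole concentration p ≈ Na = 2.55e+15 cm^-3
Step 2: n = ni^2 / Na = (1.5e10)^2 / 2.55e+15
Step 3: n = 8.82e+04 cm^-3

8.82e+04


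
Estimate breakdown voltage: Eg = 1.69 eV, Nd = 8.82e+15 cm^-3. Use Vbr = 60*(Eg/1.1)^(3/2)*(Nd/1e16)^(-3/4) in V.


Step 1: Eg/1.1 = 1.69/1.1 = 1.536364
Step 2: (Eg/1.1)^1.5 = 1.536364^1.5 = 1.904326
Step 3: (Nd/1e16)^(-0.75) = (0.882)^(-0.75) = 1.098749
Step 4: Vbr = 60 * 1.904326 * 1.098749 = 125.5 V

125.5


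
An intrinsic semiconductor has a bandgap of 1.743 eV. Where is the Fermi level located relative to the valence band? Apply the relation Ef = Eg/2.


Step 1: For an intrinsic semiconductor, the Fermi level sits at midgap.
Step 2: Ef = Eg / 2 = 1.743 / 2 = 0.8715 eV

0.8715


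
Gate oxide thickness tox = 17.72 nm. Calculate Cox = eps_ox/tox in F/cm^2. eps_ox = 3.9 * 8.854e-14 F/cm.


Step 1: eps_ox = 3.9 * 8.854e-14 = 3.45306e-13 F/cm
Step 2: tox in cm = 17.72 nm * 1e-7 = 1.7720e-06 cm
Step 3: Cox = 3.45306e-13 / 1.7720e-06 = 1.95e-07 F/cm^2

1.95e-07


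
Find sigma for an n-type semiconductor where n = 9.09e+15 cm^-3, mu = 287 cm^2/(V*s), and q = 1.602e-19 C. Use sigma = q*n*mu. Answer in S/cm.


Step 1: sigma = q * n * mu
Step 2: sigma = 1.602e-19 * 9.09e+15 * 287
Step 3: sigma = 4.179e-01 S/cm

4.179e-01


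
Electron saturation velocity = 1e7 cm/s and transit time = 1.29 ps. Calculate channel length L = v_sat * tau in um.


Step 1: tau in seconds = 1.29 ps * 1e-12 = 1.2900e-12 s
Step 2: L = v_sat * tau = 1e7 * 1.2900e-12 = 1.2900e-05 cm
Step 3: L in um = 1.2900e-05 * 1e4 = 0.129 um

0.129


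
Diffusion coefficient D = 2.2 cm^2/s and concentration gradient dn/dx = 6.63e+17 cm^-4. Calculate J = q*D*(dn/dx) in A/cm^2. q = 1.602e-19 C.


Step 1: J = q * D * (dn/dx)
Step 2: J = 1.602e-19 * 2.2 * 6.63e+17
Step 3: J = 2.34e-01 A/cm^2

2.34e-01


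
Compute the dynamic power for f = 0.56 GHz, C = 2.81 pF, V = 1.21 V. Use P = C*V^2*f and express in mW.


Step 1: V^2 = 1.21^2 = 1.4641 V^2
Step 2: P = C*V^2*f = 2.81e-12 F * 1.4641 * 0.56e9 Hz
Step 3: P = 2.30390776e-03 W
Step 4: P = 2.304 mW

2.304


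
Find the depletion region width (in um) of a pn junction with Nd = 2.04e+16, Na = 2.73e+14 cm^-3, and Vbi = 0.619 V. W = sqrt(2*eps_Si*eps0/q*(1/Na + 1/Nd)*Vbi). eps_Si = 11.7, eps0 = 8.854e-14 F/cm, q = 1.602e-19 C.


Step 1: 1/Na + 1/Nd = 1/2.73e+14 + 1/2.04e+16 = 3.71202e-15
Step 2: 2*eps*eps0/q = 2*11.7*8.854e-14/1.602e-19 = 1.293281e+07
Step 3: W^2 = 1.293281e+07 * 3.71202e-15 * 0.619 = 2.97162e-08
Step 4: W = sqrt(2.97162e-08) = 1.724e-04 cm = 1.724 um

1.724


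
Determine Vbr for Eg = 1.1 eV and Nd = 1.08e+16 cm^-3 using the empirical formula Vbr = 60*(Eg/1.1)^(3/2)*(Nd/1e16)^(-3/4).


Step 1: Eg/1.1 = 1.1/1.1 = 1.000000
Step 2: (Eg/1.1)^1.5 = 1.000000^1.5 = 1.000000
Step 3: (Nd/1e16)^(-0.75) = (1.08)^(-0.75) = 0.943913
Step 4: Vbr = 60 * 1.000000 * 0.943913 = 56.6 V

56.6


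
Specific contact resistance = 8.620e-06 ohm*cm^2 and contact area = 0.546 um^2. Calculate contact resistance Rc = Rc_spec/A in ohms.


Step 1: Convert area to cm^2: 0.546 um^2 = 5.4600e-09 cm^2
Step 2: Rc = Rc_spec / A = 8.620e-06 / 5.4600e-09
Step 3: Rc = 1.58e+03 ohms

1.58e+03


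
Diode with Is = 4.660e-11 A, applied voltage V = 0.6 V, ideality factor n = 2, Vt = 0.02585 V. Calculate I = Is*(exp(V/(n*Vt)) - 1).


Step 1: V/(n*Vt) = 0.6/(2*0.02585) = 11.6054
Step 2: exp(11.6054) = 1.0969e+05
Step 3: I = 4.660e-11 * (1.0969e+05 - 1) = 5.11e-06 A

5.11e-06


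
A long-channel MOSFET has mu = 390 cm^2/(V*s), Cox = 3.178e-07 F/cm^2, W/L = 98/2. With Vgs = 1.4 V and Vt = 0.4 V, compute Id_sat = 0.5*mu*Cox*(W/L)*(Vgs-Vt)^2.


Step 1: Overdrive voltage Vov = Vgs - Vt = 1.4 - 0.4 = 1.0 V
Step 2: W/L = 98/2 = 49
Step 3: Id = 0.5 * 390 * 3.178e-07 * 49 * 1.0^2
Step 4: Id = 3.04e-03 A

3.04e-03


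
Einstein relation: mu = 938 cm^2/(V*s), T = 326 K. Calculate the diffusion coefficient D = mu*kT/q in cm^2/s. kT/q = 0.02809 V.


Step 1: D = mu * (kT/q)
Step 2: D = 938 * 0.02809
Step 3: D = 26.35 cm^2/s

26.35


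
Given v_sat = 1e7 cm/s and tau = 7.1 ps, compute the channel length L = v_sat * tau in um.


Step 1: tau in seconds = 7.1 ps * 1e-12 = 7.1000e-12 s
Step 2: L = v_sat * tau = 1e7 * 7.1000e-12 = 7.1000e-05 cm
Step 3: L in um = 7.1000e-05 * 1e4 = 0.71 um

0.71


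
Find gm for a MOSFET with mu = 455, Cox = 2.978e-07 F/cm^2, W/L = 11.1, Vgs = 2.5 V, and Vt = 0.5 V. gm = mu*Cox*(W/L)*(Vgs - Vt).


Step 1: Vov = Vgs - Vt = 2.5 - 0.5 = 2.0 V
Step 2: gm = mu * Cox * (W/L) * Vov
Step 3: gm = 455 * 2.978e-07 * 11.1 * 2.0 = 3.01e-03 S

3.01e-03


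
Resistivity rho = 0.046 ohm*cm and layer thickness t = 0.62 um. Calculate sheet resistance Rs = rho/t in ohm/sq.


Step 1: Convert thickness to cm: t = 0.62 um = 6.2000e-05 cm
Step 2: Rs = rho / t = 0.046 / 6.2000e-05
Step 3: Rs = 741.9 ohm/sq

741.9


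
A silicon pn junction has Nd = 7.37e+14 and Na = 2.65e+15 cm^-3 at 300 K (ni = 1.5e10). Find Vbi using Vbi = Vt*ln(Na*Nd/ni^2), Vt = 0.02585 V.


Step 1: Compute Na*Nd/ni^2 = 2.65e+15 * 7.37e+14 / (1.5e10)^2 = 8.6802e+09
Step 2: ln(8.6802e+09) = 22.8843
Step 3: Vbi = 0.02585 * 22.8843 = 0.592 V

0.592


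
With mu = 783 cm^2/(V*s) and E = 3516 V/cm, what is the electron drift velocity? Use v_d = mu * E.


Step 1: v_d = mu * E
Step 2: v_d = 783 * 3516 = 2753028
Step 3: v_d = 2.75e+06 cm/s

2.75e+06


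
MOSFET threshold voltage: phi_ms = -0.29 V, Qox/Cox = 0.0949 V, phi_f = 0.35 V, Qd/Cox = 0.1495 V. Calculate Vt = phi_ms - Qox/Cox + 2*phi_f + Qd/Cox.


Step 1: Vt = phi_ms - Qox/Cox + 2*phi_f + Qd/Cox
Step 2: Vt = -0.29 - 0.0949 + 2*0.35 + 0.1495
Step 3: Vt = -0.29 - 0.0949 + 0.7 + 0.1495
Step 4: Vt = 0.4646 V

0.4646


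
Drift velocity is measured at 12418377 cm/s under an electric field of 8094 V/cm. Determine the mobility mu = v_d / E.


Step 1: mu = v_d / E
Step 2: mu = 12418377 / 8094
Step 3: mu = 1534.27 cm^2/(V*s)

1534.27


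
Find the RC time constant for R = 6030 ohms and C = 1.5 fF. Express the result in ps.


Step 1: tau = R * C
Step 2: tau = 6030 * 1.5 fF = 6030 * 1.5e-15 F
Step 3: tau = 9.045e-12 s = 9.045 ps

9.045


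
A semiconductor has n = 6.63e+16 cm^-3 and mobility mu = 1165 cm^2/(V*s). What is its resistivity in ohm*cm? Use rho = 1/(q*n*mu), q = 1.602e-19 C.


Step 1: sigma = q * n * mu = 1.602e-19 * 6.63e+16 * 1165 = 1.23738e+01 S/cm
Step 2: rho = 1 / sigma = 1 / 1.23738e+01 = 0.08082 ohm*cm

0.08082


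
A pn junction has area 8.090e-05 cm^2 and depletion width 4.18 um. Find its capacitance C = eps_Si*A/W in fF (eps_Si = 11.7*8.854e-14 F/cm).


Step 1: eps_Si = 11.7 * 8.854e-14 = 1.035918e-12 F/cm
Step 2: W in cm = 4.18 * 1e-4 = 4.18e-04 cm
Step 3: C = 1.035918e-12 * 8.090e-05 / 4.18e-04 = 2.004923e-13 F
Step 4: C = 200.49 fF

200.49


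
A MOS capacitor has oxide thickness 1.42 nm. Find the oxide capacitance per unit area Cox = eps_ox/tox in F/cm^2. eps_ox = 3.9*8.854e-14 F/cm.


Step 1: eps_ox = 3.9 * 8.854e-14 = 3.45306e-13 F/cm
Step 2: tox in cm = 1.42 nm * 1e-7 = 1.4200e-07 cm
Step 3: Cox = 3.45306e-13 / 1.4200e-07 = 2.43e-06 F/cm^2

2.43e-06


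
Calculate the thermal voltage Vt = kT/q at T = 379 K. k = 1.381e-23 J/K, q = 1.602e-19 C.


Step 1: kT = 1.381e-23 * 379 = 5.23399e-21 J
Step 2: Vt = kT/q = 5.23399e-21 / 1.602e-19
Step 3: Vt = 0.03267 V

0.03267


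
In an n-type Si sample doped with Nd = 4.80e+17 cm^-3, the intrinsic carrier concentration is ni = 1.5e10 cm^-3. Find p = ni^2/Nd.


Step 1: Since Nd >> ni, n ≈ Nd = 4.80e+17 cm^-3
Step 2: p = ni^2 / n = (1.5e10)^2 / 4.80e+17
Step 3: p = 2.25e20 / 4.80e+17 = 4.69e+02 cm^-3

4.69e+02


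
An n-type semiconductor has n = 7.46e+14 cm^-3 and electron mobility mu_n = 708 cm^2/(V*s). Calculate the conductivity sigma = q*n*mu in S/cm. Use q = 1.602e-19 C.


Step 1: sigma = q * n * mu
Step 2: sigma = 1.602e-19 * 7.46e+14 * 708
Step 3: sigma = 8.461e-02 S/cm

8.461e-02


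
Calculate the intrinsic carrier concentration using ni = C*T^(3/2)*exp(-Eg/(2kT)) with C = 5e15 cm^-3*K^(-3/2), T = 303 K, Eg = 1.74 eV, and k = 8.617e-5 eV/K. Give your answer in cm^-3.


Step 1: Compute kT = 8.617e-5 * 303 = 0.02610951 eV
Step 2: Exponent = -Eg/(2kT) = -1.74/(2*0.02610951) = -33.32119
Step 3: T^(3/2) = 303^1.5 = 5274.29
Step 4: ni = 5e15 * 5274.29 * exp(-33.32119) = 8.91e+04 cm^-3

8.91e+04


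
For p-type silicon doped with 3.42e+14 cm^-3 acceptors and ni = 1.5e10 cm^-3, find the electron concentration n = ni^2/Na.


Step 1: Majority hole concentration p ≈ Na = 3.42e+14 cm^-3
Step 2: n = ni^2 / Na = (1.5e10)^2 / 3.42e+14
Step 3: n = 6.58e+05 cm^-3

6.58e+05


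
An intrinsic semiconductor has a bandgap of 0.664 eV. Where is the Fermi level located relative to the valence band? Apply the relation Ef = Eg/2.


Step 1: For an intrinsic semiconductor, the Fermi level sits at midgap.
Step 2: Ef = Eg / 2 = 0.664 / 2 = 0.332 eV

0.332


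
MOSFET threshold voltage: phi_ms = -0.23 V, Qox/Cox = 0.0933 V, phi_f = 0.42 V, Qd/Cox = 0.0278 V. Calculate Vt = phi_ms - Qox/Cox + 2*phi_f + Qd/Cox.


Step 1: Vt = phi_ms - Qox/Cox + 2*phi_f + Qd/Cox
Step 2: Vt = -0.23 - 0.0933 + 2*0.42 + 0.0278
Step 3: Vt = -0.23 - 0.0933 + 0.84 + 0.0278
Step 4: Vt = 0.5445 V

0.5445


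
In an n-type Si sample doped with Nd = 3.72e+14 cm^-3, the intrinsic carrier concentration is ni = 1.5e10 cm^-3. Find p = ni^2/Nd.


Step 1: Since Nd >> ni, n ≈ Nd = 3.72e+14 cm^-3
Step 2: p = ni^2 / n = (1.5e10)^2 / 3.72e+14
Step 3: p = 2.25e20 / 3.72e+14 = 6.05e+05 cm^-3

6.05e+05


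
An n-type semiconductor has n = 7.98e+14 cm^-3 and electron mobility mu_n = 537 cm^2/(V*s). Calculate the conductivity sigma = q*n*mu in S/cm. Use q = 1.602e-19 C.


Step 1: sigma = q * n * mu
Step 2: sigma = 1.602e-19 * 7.98e+14 * 537
Step 3: sigma = 6.865e-02 S/cm

6.865e-02


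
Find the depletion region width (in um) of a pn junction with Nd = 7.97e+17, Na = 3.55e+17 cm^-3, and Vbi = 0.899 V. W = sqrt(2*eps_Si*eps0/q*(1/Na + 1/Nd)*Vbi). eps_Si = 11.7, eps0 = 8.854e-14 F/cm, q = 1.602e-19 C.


Step 1: 1/Na + 1/Nd = 1/3.55e+17 + 1/7.97e+17 = 4.07161e-18
Step 2: 2*eps*eps0/q = 2*11.7*8.854e-14/1.602e-19 = 1.293281e+07
Step 3: W^2 = 1.293281e+07 * 4.07161e-18 * 0.899 = 4.73390e-11
Step 4: W = sqrt(4.73390e-11) = 6.880e-06 cm = 0.0688 um

0.0688


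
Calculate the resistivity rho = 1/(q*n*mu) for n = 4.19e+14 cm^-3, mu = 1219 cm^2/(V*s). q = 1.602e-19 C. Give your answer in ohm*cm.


Step 1: sigma = q * n * mu = 1.602e-19 * 4.19e+14 * 1219 = 8.18239e-02 S/cm
Step 2: rho = 1 / sigma = 1 / 8.18239e-02 = 12.22 ohm*cm

12.22


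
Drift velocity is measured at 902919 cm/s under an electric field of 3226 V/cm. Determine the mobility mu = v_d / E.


Step 1: mu = v_d / E
Step 2: mu = 902919 / 3226
Step 3: mu = 279.89 cm^2/(V*s)

279.89


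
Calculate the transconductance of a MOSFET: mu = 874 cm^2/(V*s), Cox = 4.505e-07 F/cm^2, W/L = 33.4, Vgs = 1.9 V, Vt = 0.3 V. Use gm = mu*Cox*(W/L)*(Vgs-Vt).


Step 1: Vov = Vgs - Vt = 1.9 - 0.3 = 1.6 V
Step 2: gm = mu * Cox * (W/L) * Vov
Step 3: gm = 874 * 4.505e-07 * 33.4 * 1.6 = 2.10e-02 S

2.10e-02


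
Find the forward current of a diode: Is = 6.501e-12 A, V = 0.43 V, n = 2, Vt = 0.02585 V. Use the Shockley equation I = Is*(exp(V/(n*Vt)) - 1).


Step 1: V/(n*Vt) = 0.43/(2*0.02585) = 8.3172
Step 2: exp(8.3172) = 4.0937e+03
Step 3: I = 6.501e-12 * (4.0937e+03 - 1) = 2.66e-08 A

2.66e-08


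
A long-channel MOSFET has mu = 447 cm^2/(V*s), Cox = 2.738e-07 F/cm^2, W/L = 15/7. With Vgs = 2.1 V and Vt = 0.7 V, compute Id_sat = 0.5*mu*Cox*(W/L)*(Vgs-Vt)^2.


Step 1: Overdrive voltage Vov = Vgs - Vt = 2.1 - 0.7 = 1.4 V
Step 2: W/L = 15/7 = 2.14286
Step 3: Id = 0.5 * 447 * 2.738e-07 * 2.14286 * 1.4^2
Step 4: Id = 2.57e-04 A

2.57e-04


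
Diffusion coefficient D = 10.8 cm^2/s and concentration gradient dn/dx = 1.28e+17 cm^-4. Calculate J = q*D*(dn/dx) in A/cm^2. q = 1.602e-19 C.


Step 1: J = q * D * (dn/dx)
Step 2: J = 1.602e-19 * 10.8 * 1.28e+17
Step 3: J = 2.21e-01 A/cm^2

2.21e-01


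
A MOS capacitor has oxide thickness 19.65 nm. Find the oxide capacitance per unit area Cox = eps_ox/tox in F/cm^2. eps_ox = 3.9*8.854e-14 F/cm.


Step 1: eps_ox = 3.9 * 8.854e-14 = 3.45306e-13 F/cm
Step 2: tox in cm = 19.65 nm * 1e-7 = 1.9650e-06 cm
Step 3: Cox = 3.45306e-13 / 1.9650e-06 = 1.76e-07 F/cm^2

1.76e-07


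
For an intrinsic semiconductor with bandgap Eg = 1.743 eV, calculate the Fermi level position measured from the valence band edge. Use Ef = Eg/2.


Step 1: For an intrinsic semiconductor, the Fermi level sits at midgap.
Step 2: Ef = Eg / 2 = 1.743 / 2 = 0.8715 eV

0.8715


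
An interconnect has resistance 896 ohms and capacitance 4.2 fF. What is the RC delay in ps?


Step 1: tau = R * C
Step 2: tau = 896 * 4.2 fF = 896 * 4.2e-15 F
Step 3: tau = 3.7632e-12 s = 3.7632 ps

3.7632


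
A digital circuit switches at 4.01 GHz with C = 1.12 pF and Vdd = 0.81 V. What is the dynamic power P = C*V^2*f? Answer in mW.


Step 1: V^2 = 0.81^2 = 0.6561 V^2
Step 2: P = C*V^2*f = 1.12e-12 F * 0.6561 * 4.01e9 Hz
Step 3: P = 2.94667632e-03 W
Step 4: P = 2.947 mW

2.947


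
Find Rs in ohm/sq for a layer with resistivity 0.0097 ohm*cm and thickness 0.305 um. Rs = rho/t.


Step 1: Convert thickness to cm: t = 0.305 um = 3.0500e-05 cm
Step 2: Rs = rho / t = 0.0097 / 3.0500e-05
Step 3: Rs = 318.0 ohm/sq

318.0


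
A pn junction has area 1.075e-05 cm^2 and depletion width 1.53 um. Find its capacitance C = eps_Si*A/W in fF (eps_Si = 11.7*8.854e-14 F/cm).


Step 1: eps_Si = 11.7 * 8.854e-14 = 1.035918e-12 F/cm
Step 2: W in cm = 1.53 * 1e-4 = 1.53e-04 cm
Step 3: C = 1.035918e-12 * 1.075e-05 / 1.53e-04 = 7.278509e-14 F
Step 4: C = 72.79 fF

72.79


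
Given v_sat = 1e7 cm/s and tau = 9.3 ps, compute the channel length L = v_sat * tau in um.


Step 1: tau in seconds = 9.3 ps * 1e-12 = 9.3000e-12 s
Step 2: L = v_sat * tau = 1e7 * 9.3000e-12 = 9.3000e-05 cm
Step 3: L in um = 9.3000e-05 * 1e4 = 0.93 um

0.93


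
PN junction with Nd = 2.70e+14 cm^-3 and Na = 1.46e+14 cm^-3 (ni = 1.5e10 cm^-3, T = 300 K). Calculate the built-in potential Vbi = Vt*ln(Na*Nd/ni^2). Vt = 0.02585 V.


Step 1: Compute Na*Nd/ni^2 = 1.46e+14 * 2.70e+14 / (1.5e10)^2 = 1.7520e+08
Step 2: ln(1.7520e+08) = 18.9814
Step 3: Vbi = 0.02585 * 18.9814 = 0.491 V

0.491


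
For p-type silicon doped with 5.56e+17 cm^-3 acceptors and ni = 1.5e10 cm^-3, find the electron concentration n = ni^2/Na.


Step 1: Majority hole concentration p ≈ Na = 5.56e+17 cm^-3
Step 2: n = ni^2 / Na = (1.5e10)^2 / 5.56e+17
Step 3: n = 4.05e+02 cm^-3

4.05e+02


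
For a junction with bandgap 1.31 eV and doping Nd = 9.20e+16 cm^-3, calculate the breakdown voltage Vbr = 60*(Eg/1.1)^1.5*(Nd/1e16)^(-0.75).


Step 1: Eg/1.1 = 1.31/1.1 = 1.190909
Step 2: (Eg/1.1)^1.5 = 1.190909^1.5 = 1.299624
Step 3: (Nd/1e16)^(-0.75) = (9.2)^(-0.75) = 0.189304
Step 4: Vbr = 60 * 1.299624 * 0.189304 = 14.8 V

14.8


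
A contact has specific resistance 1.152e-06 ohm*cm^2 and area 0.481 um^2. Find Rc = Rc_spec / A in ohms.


Step 1: Convert area to cm^2: 0.481 um^2 = 4.8100e-09 cm^2
Step 2: Rc = Rc_spec / A = 1.152e-06 / 4.8100e-09
Step 3: Rc = 2.40e+02 ohms

2.40e+02


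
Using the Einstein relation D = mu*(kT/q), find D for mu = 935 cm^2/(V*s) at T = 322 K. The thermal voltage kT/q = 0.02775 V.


Step 1: D = mu * (kT/q)
Step 2: D = 935 * 0.02775
Step 3: D = 25.95 cm^2/s

25.95


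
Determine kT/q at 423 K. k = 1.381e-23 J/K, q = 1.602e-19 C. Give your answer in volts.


Step 1: kT = 1.381e-23 * 423 = 5.84163e-21 J
Step 2: Vt = kT/q = 5.84163e-21 / 1.602e-19
Step 3: Vt = 0.03646 V

0.03646


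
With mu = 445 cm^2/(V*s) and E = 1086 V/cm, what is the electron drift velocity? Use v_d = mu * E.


Step 1: v_d = mu * E
Step 2: v_d = 445 * 1086 = 483270
Step 3: v_d = 4.83e+05 cm/s

4.83e+05


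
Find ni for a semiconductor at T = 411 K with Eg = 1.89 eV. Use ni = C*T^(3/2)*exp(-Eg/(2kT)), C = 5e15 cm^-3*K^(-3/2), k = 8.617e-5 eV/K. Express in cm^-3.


Step 1: Compute kT = 8.617e-5 * 411 = 0.03541587 eV
Step 2: Exponent = -Eg/(2kT) = -1.89/(2*0.03541587) = -26.68295
Step 3: T^(3/2) = 411^1.5 = 8332.26
Step 4: ni = 5e15 * 8332.26 * exp(-26.68295) = 1.08e+08 cm^-3

1.08e+08


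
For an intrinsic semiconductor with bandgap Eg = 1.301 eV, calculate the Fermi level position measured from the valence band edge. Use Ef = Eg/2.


Step 1: For an intrinsic semiconductor, the Fermi level sits at midgap.
Step 2: Ef = Eg / 2 = 1.301 / 2 = 0.6505 eV

0.6505


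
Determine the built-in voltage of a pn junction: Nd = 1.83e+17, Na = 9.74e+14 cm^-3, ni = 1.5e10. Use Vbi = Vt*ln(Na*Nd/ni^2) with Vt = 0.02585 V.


Step 1: Compute Na*Nd/ni^2 = 9.74e+14 * 1.83e+17 / (1.5e10)^2 = 7.9219e+11
Step 2: ln(7.9219e+11) = 27.3981
Step 3: Vbi = 0.02585 * 27.3981 = 0.708 V

0.708


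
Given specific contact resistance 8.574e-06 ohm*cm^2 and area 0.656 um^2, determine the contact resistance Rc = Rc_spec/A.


Step 1: Convert area to cm^2: 0.656 um^2 = 6.5600e-09 cm^2
Step 2: Rc = Rc_spec / A = 8.574e-06 / 6.5600e-09
Step 3: Rc = 1.31e+03 ohms

1.31e+03


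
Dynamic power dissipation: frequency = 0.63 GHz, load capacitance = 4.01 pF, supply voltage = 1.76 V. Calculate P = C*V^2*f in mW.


Step 1: V^2 = 1.76^2 = 3.0976 V^2
Step 2: P = C*V^2*f = 4.01e-12 F * 3.0976 * 0.63e9 Hz
Step 3: P = 7.82546688e-03 W
Step 4: P = 7.825 mW

7.825


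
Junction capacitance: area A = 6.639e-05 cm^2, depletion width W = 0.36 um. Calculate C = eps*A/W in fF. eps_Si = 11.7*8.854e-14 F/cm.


Step 1: eps_Si = 11.7 * 8.854e-14 = 1.035918e-12 F/cm
Step 2: W in cm = 0.36 * 1e-4 = 3.60e-05 cm
Step 3: C = 1.035918e-12 * 6.639e-05 / 3.60e-05 = 1.910405e-12 F
Step 4: C = 1910.41 fF

1910.41


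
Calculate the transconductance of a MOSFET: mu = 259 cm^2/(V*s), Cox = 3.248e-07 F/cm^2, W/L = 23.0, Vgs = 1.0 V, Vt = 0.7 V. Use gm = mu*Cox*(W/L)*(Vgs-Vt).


Step 1: Vov = Vgs - Vt = 1.0 - 0.7 = 0.3 V
Step 2: gm = mu * Cox * (W/L) * Vov
Step 3: gm = 259 * 3.248e-07 * 23.0 * 0.3 = 5.80e-04 S

5.80e-04


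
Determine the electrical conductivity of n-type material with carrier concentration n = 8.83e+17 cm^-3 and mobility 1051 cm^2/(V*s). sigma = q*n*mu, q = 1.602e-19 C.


Step 1: sigma = q * n * mu
Step 2: sigma = 1.602e-19 * 8.83e+17 * 1051
Step 3: sigma = 1.487e+02 S/cm

1.487e+02


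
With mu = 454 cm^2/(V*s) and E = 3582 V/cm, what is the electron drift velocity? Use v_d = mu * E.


Step 1: v_d = mu * E
Step 2: v_d = 454 * 3582 = 1626228
Step 3: v_d = 1.63e+06 cm/s

1.63e+06


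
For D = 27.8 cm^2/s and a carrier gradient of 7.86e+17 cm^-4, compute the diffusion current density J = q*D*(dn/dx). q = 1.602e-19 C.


Step 1: J = q * D * (dn/dx)
Step 2: J = 1.602e-19 * 27.8 * 7.86e+17
Step 3: J = 3.50e+00 A/cm^2

3.50e+00


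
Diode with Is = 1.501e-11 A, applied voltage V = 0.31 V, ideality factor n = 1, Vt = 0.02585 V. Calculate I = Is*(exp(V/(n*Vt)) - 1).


Step 1: V/(n*Vt) = 0.31/(1*0.02585) = 11.9923
Step 2: exp(11.9923) = 1.6151e+05
Step 3: I = 1.501e-11 * (1.6151e+05 - 1) = 2.42e-06 A

2.42e-06


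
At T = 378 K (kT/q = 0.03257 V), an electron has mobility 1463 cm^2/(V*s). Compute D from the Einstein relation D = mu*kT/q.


Step 1: D = mu * (kT/q)
Step 2: D = 1463 * 0.03257
Step 3: D = 47.65 cm^2/s

47.65


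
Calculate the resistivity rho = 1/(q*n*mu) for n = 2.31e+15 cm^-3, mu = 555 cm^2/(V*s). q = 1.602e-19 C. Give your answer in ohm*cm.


Step 1: sigma = q * n * mu = 1.602e-19 * 2.31e+15 * 555 = 2.05384e-01 S/cm
Step 2: rho = 1 / sigma = 1 / 2.05384e-01 = 4.869 ohm*cm

4.869


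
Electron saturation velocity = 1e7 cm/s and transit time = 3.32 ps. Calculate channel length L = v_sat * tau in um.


Step 1: tau in seconds = 3.32 ps * 1e-12 = 3.3200e-12 s
Step 2: L = v_sat * tau = 1e7 * 3.3200e-12 = 3.3200e-05 cm
Step 3: L in um = 3.3200e-05 * 1e4 = 0.332 um

0.332


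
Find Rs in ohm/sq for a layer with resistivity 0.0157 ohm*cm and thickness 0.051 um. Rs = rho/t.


Step 1: Convert thickness to cm: t = 0.051 um = 5.1000e-06 cm
Step 2: Rs = rho / t = 0.0157 / 5.1000e-06
Step 3: Rs = 3078.4 ohm/sq

3078.4


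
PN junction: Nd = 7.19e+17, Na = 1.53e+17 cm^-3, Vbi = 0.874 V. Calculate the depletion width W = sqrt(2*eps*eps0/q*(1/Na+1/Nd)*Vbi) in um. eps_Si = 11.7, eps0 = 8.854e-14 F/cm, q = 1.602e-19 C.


Step 1: 1/Na + 1/Nd = 1/1.53e+17 + 1/7.19e+17 = 7.92677e-18
Step 2: 2*eps*eps0/q = 2*11.7*8.854e-14/1.602e-19 = 1.293281e+07
Step 3: W^2 = 1.293281e+07 * 7.92677e-18 * 0.874 = 8.95985e-11
Step 4: W = sqrt(8.95985e-11) = 9.466e-06 cm = 0.09466 um

0.09466


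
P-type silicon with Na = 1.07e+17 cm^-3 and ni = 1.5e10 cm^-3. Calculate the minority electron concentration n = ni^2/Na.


Step 1: Majority hole concentration p ≈ Na = 1.07e+17 cm^-3
Step 2: n = ni^2 / Na = (1.5e10)^2 / 1.07e+17
Step 3: n = 2.10e+03 cm^-3

2.10e+03


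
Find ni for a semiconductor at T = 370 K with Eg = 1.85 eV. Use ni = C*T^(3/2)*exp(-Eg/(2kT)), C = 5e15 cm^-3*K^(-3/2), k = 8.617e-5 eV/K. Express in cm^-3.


Step 1: Compute kT = 8.617e-5 * 370 = 0.0318829 eV
Step 2: Exponent = -Eg/(2kT) = -1.85/(2*0.0318829) = -29.01242
Step 3: T^(3/2) = 370^1.5 = 7117.09
Step 4: ni = 5e15 * 7117.09 * exp(-29.01242) = 8.94e+06 cm^-3

8.94e+06


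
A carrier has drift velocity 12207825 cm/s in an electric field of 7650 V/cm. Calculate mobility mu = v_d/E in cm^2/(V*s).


Step 1: mu = v_d / E
Step 2: mu = 12207825 / 7650
Step 3: mu = 1595.79 cm^2/(V*s)

1595.79


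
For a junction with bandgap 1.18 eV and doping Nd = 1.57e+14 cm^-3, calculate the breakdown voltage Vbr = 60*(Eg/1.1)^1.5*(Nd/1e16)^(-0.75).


Step 1: Eg/1.1 = 1.18/1.1 = 1.072727
Step 2: (Eg/1.1)^1.5 = 1.072727^1.5 = 1.111051
Step 3: (Nd/1e16)^(-0.75) = (0.0157)^(-0.75) = 22.546299
Step 4: Vbr = 60 * 1.111051 * 22.546299 = 1503.0 V

1503.0


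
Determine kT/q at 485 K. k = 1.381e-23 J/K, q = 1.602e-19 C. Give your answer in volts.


Step 1: kT = 1.381e-23 * 485 = 6.69785e-21 J
Step 2: Vt = kT/q = 6.69785e-21 / 1.602e-19
Step 3: Vt = 0.04181 V

0.04181


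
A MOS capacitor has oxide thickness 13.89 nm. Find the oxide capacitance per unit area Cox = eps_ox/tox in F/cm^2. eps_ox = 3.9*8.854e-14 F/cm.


Step 1: eps_ox = 3.9 * 8.854e-14 = 3.45306e-13 F/cm
Step 2: tox in cm = 13.89 nm * 1e-7 = 1.3890e-06 cm
Step 3: Cox = 3.45306e-13 / 1.3890e-06 = 2.49e-07 F/cm^2

2.49e-07


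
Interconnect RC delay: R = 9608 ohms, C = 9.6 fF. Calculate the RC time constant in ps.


Step 1: tau = R * C
Step 2: tau = 9608 * 9.6 fF = 9608 * 9.6e-15 F
Step 3: tau = 9.22368e-11 s = 92.2368 ps

92.2368


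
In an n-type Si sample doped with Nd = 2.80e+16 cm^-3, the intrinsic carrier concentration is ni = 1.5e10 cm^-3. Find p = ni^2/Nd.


Step 1: Since Nd >> ni, n ≈ Nd = 2.80e+16 cm^-3
Step 2: p = ni^2 / n = (1.5e10)^2 / 2.80e+16
Step 3: p = 2.25e20 / 2.80e+16 = 8.04e+03 cm^-3

8.04e+03


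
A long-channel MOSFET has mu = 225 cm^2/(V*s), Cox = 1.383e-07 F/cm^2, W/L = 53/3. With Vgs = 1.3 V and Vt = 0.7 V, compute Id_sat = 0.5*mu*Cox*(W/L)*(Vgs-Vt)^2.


Step 1: Overdrive voltage Vov = Vgs - Vt = 1.3 - 0.7 = 0.6 V
Step 2: W/L = 53/3 = 17.6667
Step 3: Id = 0.5 * 225 * 1.383e-07 * 17.6667 * 0.6^2
Step 4: Id = 9.90e-05 A

9.90e-05


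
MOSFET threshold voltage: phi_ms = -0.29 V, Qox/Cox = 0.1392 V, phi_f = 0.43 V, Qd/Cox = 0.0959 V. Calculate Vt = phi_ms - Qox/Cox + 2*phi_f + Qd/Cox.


Step 1: Vt = phi_ms - Qox/Cox + 2*phi_f + Qd/Cox
Step 2: Vt = -0.29 - 0.1392 + 2*0.43 + 0.0959
Step 3: Vt = -0.29 - 0.1392 + 0.86 + 0.0959
Step 4: Vt = 0.5267 V

0.5267


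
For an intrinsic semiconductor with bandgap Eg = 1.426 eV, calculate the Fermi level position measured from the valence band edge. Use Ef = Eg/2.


Step 1: For an intrinsic semiconductor, the Fermi level sits at midgap.
Step 2: Ef = Eg / 2 = 1.426 / 2 = 0.713 eV

0.713


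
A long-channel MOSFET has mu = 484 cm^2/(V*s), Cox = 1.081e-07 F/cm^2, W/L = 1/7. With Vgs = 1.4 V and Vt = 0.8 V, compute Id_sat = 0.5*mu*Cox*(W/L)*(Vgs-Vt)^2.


Step 1: Overdrive voltage Vov = Vgs - Vt = 1.4 - 0.8 = 0.6 V
Step 2: W/L = 1/7 = 0.142857
Step 3: Id = 0.5 * 484 * 1.081e-07 * 0.142857 * 0.6^2
Step 4: Id = 1.35e-06 A

1.35e-06


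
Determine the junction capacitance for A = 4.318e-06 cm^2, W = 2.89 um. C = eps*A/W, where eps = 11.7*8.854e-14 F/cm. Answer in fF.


Step 1: eps_Si = 11.7 * 8.854e-14 = 1.035918e-12 F/cm
Step 2: W in cm = 2.89 * 1e-4 = 2.89e-04 cm
Step 3: C = 1.035918e-12 * 4.318e-06 / 2.89e-04 = 1.547783e-14 F
Step 4: C = 15.48 fF

15.48


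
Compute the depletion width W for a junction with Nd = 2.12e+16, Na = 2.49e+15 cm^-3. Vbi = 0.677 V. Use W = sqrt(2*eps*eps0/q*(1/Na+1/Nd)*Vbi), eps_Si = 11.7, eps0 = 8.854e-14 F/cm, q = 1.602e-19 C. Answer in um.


Step 1: 1/Na + 1/Nd = 1/2.49e+15 + 1/2.12e+16 = 4.48776e-16
Step 2: 2*eps*eps0/q = 2*11.7*8.854e-14/1.602e-19 = 1.293281e+07
Step 3: W^2 = 1.293281e+07 * 4.48776e-16 * 0.677 = 3.92926e-09
Step 4: W = sqrt(3.92926e-09) = 6.268e-05 cm = 0.6268 um

0.6268


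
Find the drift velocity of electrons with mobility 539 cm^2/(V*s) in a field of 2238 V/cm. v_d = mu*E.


Step 1: v_d = mu * E
Step 2: v_d = 539 * 2238 = 1206282
Step 3: v_d = 1.21e+06 cm/s

1.21e+06


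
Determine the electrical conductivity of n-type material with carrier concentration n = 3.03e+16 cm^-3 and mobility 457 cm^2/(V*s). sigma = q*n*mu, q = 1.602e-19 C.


Step 1: sigma = q * n * mu
Step 2: sigma = 1.602e-19 * 3.03e+16 * 457
Step 3: sigma = 2.218e+00 S/cm

2.218e+00


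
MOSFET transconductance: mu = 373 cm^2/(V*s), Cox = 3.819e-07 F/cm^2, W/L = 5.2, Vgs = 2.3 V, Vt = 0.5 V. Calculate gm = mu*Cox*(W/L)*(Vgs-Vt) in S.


Step 1: Vov = Vgs - Vt = 2.3 - 0.5 = 1.8 V
Step 2: gm = mu * Cox * (W/L) * Vov
Step 3: gm = 373 * 3.819e-07 * 5.2 * 1.8 = 1.33e-03 S

1.33e-03


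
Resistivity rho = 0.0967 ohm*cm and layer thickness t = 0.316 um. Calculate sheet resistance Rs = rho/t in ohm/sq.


Step 1: Convert thickness to cm: t = 0.316 um = 3.1600e-05 cm
Step 2: Rs = rho / t = 0.0967 / 3.1600e-05
Step 3: Rs = 3060.1 ohm/sq

3060.1


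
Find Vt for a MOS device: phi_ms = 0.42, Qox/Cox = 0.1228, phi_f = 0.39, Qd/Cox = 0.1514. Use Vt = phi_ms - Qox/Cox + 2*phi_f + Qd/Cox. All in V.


Step 1: Vt = phi_ms - Qox/Cox + 2*phi_f + Qd/Cox
Step 2: Vt = 0.42 - 0.1228 + 2*0.39 + 0.1514
Step 3: Vt = 0.42 - 0.1228 + 0.78 + 0.1514
Step 4: Vt = 1.2286 V

1.2286


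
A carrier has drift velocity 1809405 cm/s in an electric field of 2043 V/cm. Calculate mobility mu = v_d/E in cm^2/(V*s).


Step 1: mu = v_d / E
Step 2: mu = 1809405 / 2043
Step 3: mu = 885.66 cm^2/(V*s)

885.66


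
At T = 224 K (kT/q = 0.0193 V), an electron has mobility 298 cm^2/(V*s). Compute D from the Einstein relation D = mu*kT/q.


Step 1: D = mu * (kT/q)
Step 2: D = 298 * 0.0193
Step 3: D = 5.75 cm^2/s

5.75


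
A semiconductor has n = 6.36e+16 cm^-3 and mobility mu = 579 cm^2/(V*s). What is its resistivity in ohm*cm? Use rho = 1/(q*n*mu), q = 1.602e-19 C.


Step 1: sigma = q * n * mu = 1.602e-19 * 6.36e+16 * 579 = 5.89927e+00 S/cm
Step 2: rho = 1 / sigma = 1 / 5.89927e+00 = 0.1695 ohm*cm

0.1695


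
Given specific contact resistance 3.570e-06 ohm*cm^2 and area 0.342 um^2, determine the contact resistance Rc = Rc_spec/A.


Step 1: Convert area to cm^2: 0.342 um^2 = 3.4200e-09 cm^2
Step 2: Rc = Rc_spec / A = 3.570e-06 / 3.4200e-09
Step 3: Rc = 1.04e+03 ohms

1.04e+03


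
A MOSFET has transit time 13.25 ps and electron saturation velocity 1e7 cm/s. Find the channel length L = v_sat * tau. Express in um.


Step 1: tau in seconds = 13.25 ps * 1e-12 = 1.3250e-11 s
Step 2: L = v_sat * tau = 1e7 * 1.3250e-11 = 1.3250e-04 cm
Step 3: L in um = 1.3250e-04 * 1e4 = 1.325 um

1.325


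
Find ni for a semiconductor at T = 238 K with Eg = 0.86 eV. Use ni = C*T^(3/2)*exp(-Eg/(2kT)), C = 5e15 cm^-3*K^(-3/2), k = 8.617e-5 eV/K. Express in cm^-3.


Step 1: Compute kT = 8.617e-5 * 238 = 0.02050846 eV
Step 2: Exponent = -Eg/(2kT) = -0.86/(2*0.02050846) = -20.96696
Step 3: T^(3/2) = 238^1.5 = 3671.69
Step 4: ni = 5e15 * 3671.69 * exp(-20.96696) = 1.44e+10 cm^-3

1.44e+10


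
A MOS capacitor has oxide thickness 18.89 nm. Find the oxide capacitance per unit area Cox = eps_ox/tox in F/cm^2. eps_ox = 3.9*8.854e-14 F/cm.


Step 1: eps_ox = 3.9 * 8.854e-14 = 3.45306e-13 F/cm
Step 2: tox in cm = 18.89 nm * 1e-7 = 1.8890e-06 cm
Step 3: Cox = 3.45306e-13 / 1.8890e-06 = 1.83e-07 F/cm^2

1.83e-07


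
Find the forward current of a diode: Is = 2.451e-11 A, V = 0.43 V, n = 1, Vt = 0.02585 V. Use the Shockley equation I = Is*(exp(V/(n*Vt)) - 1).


Step 1: V/(n*Vt) = 0.43/(1*0.02585) = 16.6344
Step 2: exp(16.6344) = 1.6758e+07
Step 3: I = 2.451e-11 * (1.6758e+07 - 1) = 4.11e-04 A

4.11e-04


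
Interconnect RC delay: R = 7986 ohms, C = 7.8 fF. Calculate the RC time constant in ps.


Step 1: tau = R * C
Step 2: tau = 7986 * 7.8 fF = 7986 * 7.8e-15 F
Step 3: tau = 6.22908e-11 s = 62.2908 ps

62.2908


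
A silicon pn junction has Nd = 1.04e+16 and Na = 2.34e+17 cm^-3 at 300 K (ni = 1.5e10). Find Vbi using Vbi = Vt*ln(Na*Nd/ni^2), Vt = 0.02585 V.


Step 1: Compute Na*Nd/ni^2 = 2.34e+17 * 1.04e+16 / (1.5e10)^2 = 1.0816e+13
Step 2: ln(1.0816e+13) = 30.0120
Step 3: Vbi = 0.02585 * 30.0120 = 0.776 V

0.776


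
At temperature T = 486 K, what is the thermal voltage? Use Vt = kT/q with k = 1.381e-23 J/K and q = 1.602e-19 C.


Step 1: kT = 1.381e-23 * 486 = 6.71166e-21 J
Step 2: Vt = kT/q = 6.71166e-21 / 1.602e-19
Step 3: Vt = 0.0419 V

0.0419


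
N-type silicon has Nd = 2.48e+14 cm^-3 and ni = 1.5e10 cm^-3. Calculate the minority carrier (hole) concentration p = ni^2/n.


Step 1: Since Nd >> ni, n ≈ Nd = 2.48e+14 cm^-3
Step 2: p = ni^2 / n = (1.5e10)^2 / 2.48e+14
Step 3: p = 2.25e20 / 2.48e+14 = 9.07e+05 cm^-3

9.07e+05


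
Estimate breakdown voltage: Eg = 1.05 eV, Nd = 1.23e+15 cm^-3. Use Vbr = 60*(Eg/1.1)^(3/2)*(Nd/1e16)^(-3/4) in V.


Step 1: Eg/1.1 = 1.05/1.1 = 0.954545
Step 2: (Eg/1.1)^1.5 = 0.954545^1.5 = 0.932598
Step 3: (Nd/1e16)^(-0.75) = (0.123)^(-0.75) = 4.814721
Step 4: Vbr = 60 * 0.932598 * 4.814721 = 269.4 V

269.4


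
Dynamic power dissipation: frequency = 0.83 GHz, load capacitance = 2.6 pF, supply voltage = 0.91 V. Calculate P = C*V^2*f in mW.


Step 1: V^2 = 0.91^2 = 0.8281 V^2
Step 2: P = C*V^2*f = 2.6e-12 F * 0.8281 * 0.83e9 Hz
Step 3: P = 1.7870398e-03 W
Step 4: P = 1.787 mW

1.787


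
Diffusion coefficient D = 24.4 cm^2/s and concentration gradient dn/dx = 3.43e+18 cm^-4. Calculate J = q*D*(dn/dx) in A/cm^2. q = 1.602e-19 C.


Step 1: J = q * D * (dn/dx)
Step 2: J = 1.602e-19 * 24.4 * 3.43e+18
Step 3: J = 1.34e+01 A/cm^2

1.34e+01


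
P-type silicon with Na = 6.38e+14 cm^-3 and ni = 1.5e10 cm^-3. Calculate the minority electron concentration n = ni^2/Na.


Step 1: Majority hole concentration p ≈ Na = 6.38e+14 cm^-3
Step 2: n = ni^2 / Na = (1.5e10)^2 / 6.38e+14
Step 3: n = 3.53e+05 cm^-3

3.53e+05


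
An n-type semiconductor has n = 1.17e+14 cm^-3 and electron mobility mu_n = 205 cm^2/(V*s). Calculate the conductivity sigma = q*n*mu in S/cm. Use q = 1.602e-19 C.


Step 1: sigma = q * n * mu
Step 2: sigma = 1.602e-19 * 1.17e+14 * 205
Step 3: sigma = 3.842e-03 S/cm

3.842e-03


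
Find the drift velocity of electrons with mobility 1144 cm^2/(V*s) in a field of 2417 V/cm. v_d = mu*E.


Step 1: v_d = mu * E
Step 2: v_d = 1144 * 2417 = 2765048
Step 3: v_d = 2.77e+06 cm/s

2.77e+06


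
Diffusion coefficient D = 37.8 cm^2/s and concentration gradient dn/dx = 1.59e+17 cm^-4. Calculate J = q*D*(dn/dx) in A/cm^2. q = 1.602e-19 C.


Step 1: J = q * D * (dn/dx)
Step 2: J = 1.602e-19 * 37.8 * 1.59e+17
Step 3: J = 9.63e-01 A/cm^2

9.63e-01


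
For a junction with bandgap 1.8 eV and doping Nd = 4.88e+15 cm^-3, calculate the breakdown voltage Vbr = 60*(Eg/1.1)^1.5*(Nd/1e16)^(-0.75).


Step 1: Eg/1.1 = 1.8/1.1 = 1.636364
Step 2: (Eg/1.1)^1.5 = 1.636364^1.5 = 2.093244
Step 3: (Nd/1e16)^(-0.75) = (0.488)^(-0.75) = 1.712715
Step 4: Vbr = 60 * 2.093244 * 1.712715 = 215.1 V

215.1


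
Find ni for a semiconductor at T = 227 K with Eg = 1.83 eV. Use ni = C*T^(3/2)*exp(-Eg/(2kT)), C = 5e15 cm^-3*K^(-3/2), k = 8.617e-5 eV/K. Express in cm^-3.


Step 1: Compute kT = 8.617e-5 * 227 = 0.01956059 eV
Step 2: Exponent = -Eg/(2kT) = -1.83/(2*0.01956059) = -46.77773
Step 3: T^(3/2) = 227^1.5 = 3420.10
Step 4: ni = 5e15 * 3420.10 * exp(-46.77773) = 8.27e-02 cm^-3

8.27e-02


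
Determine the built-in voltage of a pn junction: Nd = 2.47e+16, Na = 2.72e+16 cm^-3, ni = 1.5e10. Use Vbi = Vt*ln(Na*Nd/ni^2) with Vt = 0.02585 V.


Step 1: Compute Na*Nd/ni^2 = 2.72e+16 * 2.47e+16 / (1.5e10)^2 = 2.9860e+12
Step 2: ln(2.9860e+12) = 28.7250
Step 3: Vbi = 0.02585 * 28.7250 = 0.743 V

0.743


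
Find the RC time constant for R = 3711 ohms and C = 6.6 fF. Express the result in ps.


Step 1: tau = R * C
Step 2: tau = 3711 * 6.6 fF = 3711 * 6.6e-15 F
Step 3: tau = 2.44926e-11 s = 24.4926 ps

24.4926


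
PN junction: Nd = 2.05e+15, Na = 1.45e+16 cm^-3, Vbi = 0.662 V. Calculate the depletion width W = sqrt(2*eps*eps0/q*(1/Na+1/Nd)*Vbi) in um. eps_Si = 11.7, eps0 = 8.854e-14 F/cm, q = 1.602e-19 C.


Step 1: 1/Na + 1/Nd = 1/1.45e+16 + 1/2.05e+15 = 5.56770e-16
Step 2: 2*eps*eps0/q = 2*11.7*8.854e-14/1.602e-19 = 1.293281e+07
Step 3: W^2 = 1.293281e+07 * 5.56770e-16 * 0.662 = 4.76680e-09
Step 4: W = sqrt(4.76680e-09) = 6.904e-05 cm = 0.6904 um

0.6904


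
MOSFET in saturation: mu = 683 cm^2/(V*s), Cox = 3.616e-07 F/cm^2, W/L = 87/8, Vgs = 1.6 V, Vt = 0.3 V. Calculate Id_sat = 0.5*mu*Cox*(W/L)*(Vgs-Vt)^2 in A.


Step 1: Overdrive voltage Vov = Vgs - Vt = 1.6 - 0.3 = 1.3 V
Step 2: W/L = 87/8 = 10.875
Step 3: Id = 0.5 * 683 * 3.616e-07 * 10.875 * 1.3^2
Step 4: Id = 2.27e-03 A

2.27e-03


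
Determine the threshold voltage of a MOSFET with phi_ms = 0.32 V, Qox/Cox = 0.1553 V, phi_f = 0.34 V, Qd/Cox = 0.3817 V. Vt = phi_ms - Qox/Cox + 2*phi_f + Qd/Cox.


Step 1: Vt = phi_ms - Qox/Cox + 2*phi_f + Qd/Cox
Step 2: Vt = 0.32 - 0.1553 + 2*0.34 + 0.3817
Step 3: Vt = 0.32 - 0.1553 + 0.68 + 0.3817
Step 4: Vt = 1.2264 V

1.2264


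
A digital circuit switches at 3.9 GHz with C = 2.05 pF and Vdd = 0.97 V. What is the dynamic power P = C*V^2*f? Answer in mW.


Step 1: V^2 = 0.97^2 = 0.9409 V^2
Step 2: P = C*V^2*f = 2.05e-12 F * 0.9409 * 3.9e9 Hz
Step 3: P = 7.5224955e-03 W
Step 4: P = 7.522 mW

7.522


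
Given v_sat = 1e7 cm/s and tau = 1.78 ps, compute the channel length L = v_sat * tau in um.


Step 1: tau in seconds = 1.78 ps * 1e-12 = 1.7800e-12 s
Step 2: L = v_sat * tau = 1e7 * 1.7800e-12 = 1.7800e-05 cm
Step 3: L in um = 1.7800e-05 * 1e4 = 0.178 um

0.178


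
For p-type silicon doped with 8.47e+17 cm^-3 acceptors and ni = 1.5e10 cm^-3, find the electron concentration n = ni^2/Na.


Step 1: Majority hole concentration p ≈ Na = 8.47e+17 cm^-3
Step 2: n = ni^2 / Na = (1.5e10)^2 / 8.47e+17
Step 3: n = 2.66e+02 cm^-3

2.66e+02


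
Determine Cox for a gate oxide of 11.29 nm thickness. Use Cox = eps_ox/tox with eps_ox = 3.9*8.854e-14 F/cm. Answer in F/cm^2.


Step 1: eps_ox = 3.9 * 8.854e-14 = 3.45306e-13 F/cm
Step 2: tox in cm = 11.29 nm * 1e-7 = 1.1290e-06 cm
Step 3: Cox = 3.45306e-13 / 1.1290e-06 = 3.06e-07 F/cm^2

3.06e-07


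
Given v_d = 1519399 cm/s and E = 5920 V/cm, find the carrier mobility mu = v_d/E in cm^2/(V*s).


Step 1: mu = v_d / E
Step 2: mu = 1519399 / 5920
Step 3: mu = 256.66 cm^2/(V*s)

256.66


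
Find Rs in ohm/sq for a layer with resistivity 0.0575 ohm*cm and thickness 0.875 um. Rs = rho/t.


Step 1: Convert thickness to cm: t = 0.875 um = 8.7500e-05 cm
Step 2: Rs = rho / t = 0.0575 / 8.7500e-05
Step 3: Rs = 657.1 ohm/sq

657.1


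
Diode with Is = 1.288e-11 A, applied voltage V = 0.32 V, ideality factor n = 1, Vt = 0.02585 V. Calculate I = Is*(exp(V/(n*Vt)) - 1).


Step 1: V/(n*Vt) = 0.32/(1*0.02585) = 12.3791
Step 2: exp(12.3791) = 2.3778e+05
Step 3: I = 1.288e-11 * (2.3778e+05 - 1) = 3.06e-06 A

3.06e-06


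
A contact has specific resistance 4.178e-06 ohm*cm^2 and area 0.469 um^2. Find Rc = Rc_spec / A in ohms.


Step 1: Convert area to cm^2: 0.469 um^2 = 4.6900e-09 cm^2
Step 2: Rc = Rc_spec / A = 4.178e-06 / 4.6900e-09
Step 3: Rc = 8.91e+02 ohms

8.91e+02


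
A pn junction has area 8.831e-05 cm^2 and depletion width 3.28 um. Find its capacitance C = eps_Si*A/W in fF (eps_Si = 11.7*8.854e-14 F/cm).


Step 1: eps_Si = 11.7 * 8.854e-14 = 1.035918e-12 F/cm
Step 2: W in cm = 3.28 * 1e-4 = 3.28e-04 cm
Step 3: C = 1.035918e-12 * 8.831e-05 / 3.28e-04 = 2.789083e-13 F
Step 4: C = 278.91 fF

278.91


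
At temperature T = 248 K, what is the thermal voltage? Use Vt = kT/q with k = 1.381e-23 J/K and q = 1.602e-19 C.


Step 1: kT = 1.381e-23 * 248 = 3.42488e-21 J
Step 2: Vt = kT/q = 3.42488e-21 / 1.602e-19
Step 3: Vt = 0.02138 V

0.02138


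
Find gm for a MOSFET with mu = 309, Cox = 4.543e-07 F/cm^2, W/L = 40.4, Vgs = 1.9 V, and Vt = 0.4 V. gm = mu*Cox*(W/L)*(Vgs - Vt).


Step 1: Vov = Vgs - Vt = 1.9 - 0.4 = 1.5 V
Step 2: gm = mu * Cox * (W/L) * Vov
Step 3: gm = 309 * 4.543e-07 * 40.4 * 1.5 = 8.51e-03 S

8.51e-03


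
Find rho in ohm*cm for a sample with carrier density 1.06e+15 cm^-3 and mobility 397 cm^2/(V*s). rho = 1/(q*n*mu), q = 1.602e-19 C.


Step 1: sigma = q * n * mu = 1.602e-19 * 1.06e+15 * 397 = 6.74154e-02 S/cm
Step 2: rho = 1 / sigma = 1 / 6.74154e-02 = 14.83 ohm*cm

14.83
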